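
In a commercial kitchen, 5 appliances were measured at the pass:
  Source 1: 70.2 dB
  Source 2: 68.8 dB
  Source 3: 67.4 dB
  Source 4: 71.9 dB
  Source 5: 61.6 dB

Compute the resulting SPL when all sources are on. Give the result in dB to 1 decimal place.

76.1 dB

Sum in the linear (power) domain: Σ 10^(Lᵢ/10) = 10^(70.2/10) + 10^(68.8/10) + 10^(67.4/10) + 10^(71.9/10) + 10^(61.6/10) = 4.049e+07.
L_total = 10·log₁₀(4.049e+07) = 76.1 dB.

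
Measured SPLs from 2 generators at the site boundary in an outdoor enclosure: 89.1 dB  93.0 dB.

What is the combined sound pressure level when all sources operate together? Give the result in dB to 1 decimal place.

94.5 dB

Converting to relative power and adding: 10^(89.1/10) + 10^(93.0/10) = 2.808e+09.
Combined level = 10 log₁₀(2.808e+09) = 94.5 dB.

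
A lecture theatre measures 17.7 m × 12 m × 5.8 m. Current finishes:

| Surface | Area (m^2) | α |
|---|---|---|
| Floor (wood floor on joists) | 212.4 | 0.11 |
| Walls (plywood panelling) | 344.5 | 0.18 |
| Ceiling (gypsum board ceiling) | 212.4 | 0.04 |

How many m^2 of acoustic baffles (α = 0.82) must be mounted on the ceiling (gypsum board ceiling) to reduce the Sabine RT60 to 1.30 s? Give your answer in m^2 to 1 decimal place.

Summing Sᵢαᵢ: 23.364 + 62.010 + 8.496 → A₁ = 93.870 sabins.
V = 1231.92 m³. Target absorption A₂ = 0.161 × 1231.92 / 1.30 = 152.569 sabins.
ΔA needed = 152.569 − 93.870 = 58.699 sabins.
Net gain per m^2: Δα = 0.82 − 0.04 = 0.78.
Panel area = 58.699 / 0.78 = 75.3 m^2.

75.3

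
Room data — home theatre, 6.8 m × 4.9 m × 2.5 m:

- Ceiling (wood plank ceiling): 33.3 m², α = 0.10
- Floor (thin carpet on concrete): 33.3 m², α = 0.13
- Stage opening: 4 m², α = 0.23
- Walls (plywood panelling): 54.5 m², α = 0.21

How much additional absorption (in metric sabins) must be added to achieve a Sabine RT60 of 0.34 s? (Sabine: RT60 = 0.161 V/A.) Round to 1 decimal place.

Summing Sᵢαᵢ: 3.330 + 4.329 + 0.920 + 11.445 → A₁ = 20.024 sabins.
Target A₂ = 0.161·83.3/0.34 = 39.445 sabins (V = 83.3 m³).
Shortfall: 39.445 − 20.024 = 19.4 sabins.

19.4 sabins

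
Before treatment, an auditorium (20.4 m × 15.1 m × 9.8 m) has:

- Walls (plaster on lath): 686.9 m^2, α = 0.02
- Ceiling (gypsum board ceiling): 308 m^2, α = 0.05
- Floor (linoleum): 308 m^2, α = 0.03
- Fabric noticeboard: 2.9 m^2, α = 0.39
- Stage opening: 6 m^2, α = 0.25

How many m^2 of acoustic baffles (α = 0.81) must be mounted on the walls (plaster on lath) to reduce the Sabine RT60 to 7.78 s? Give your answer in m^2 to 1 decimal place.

27.2

Total absorption A₁ = 686.9*0.02 + 308*0.05 + 308*0.03 + 2.9*0.39 + 6*0.25
  = 13.738 + 15.400 + 9.240 + 1.131 + 1.500 = 41.009 m^2 sabins.
V = 3018.792 m³. Target absorption A₂ = 0.161 × 3018.792 / 7.78 = 62.471 sabins.
Absorption to add: 62.471 − 41.009 = 21.462 sabins.
Net gain per m^2: Δα = 0.81 − 0.02 = 0.79.
Panel area = 21.462 / 0.79 = 27.2 m^2.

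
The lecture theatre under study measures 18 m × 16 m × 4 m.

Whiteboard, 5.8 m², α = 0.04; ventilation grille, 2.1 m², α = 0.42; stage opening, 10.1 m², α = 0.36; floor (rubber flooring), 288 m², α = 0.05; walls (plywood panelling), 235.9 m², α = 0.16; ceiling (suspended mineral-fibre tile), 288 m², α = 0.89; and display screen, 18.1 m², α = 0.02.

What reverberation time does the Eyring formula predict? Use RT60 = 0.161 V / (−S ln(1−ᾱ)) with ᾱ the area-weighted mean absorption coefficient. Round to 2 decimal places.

0.47 sec

S = Σ Sᵢ = 848.0 m².
Σ(Sᵢαᵢ) = 5.8·0.04 + 2.1·0.42 + 10.1·0.36 + 288·0.05 + 235.9·0.16 + 288·0.89 + 18.1·0.02 = 313.576.
Mean coefficient ᾱ = A/S = 0.3698.
Eyring denominator: −S ln(1−ᾱ) = 391.537.
V = 18 × 16 × 4 = 1152 m³.
T = 0.161·V/[−S·ln(1−ᾱ)] = 0.161·1152/391.537 = 0.47 s.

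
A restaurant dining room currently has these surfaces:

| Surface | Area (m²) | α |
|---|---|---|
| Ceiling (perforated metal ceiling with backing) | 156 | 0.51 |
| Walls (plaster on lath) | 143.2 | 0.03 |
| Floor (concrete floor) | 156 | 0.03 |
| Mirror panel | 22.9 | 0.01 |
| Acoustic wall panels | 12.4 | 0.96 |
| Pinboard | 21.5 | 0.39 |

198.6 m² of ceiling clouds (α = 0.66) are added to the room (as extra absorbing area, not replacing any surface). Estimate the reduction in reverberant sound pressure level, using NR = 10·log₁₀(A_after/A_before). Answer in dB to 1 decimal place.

Total absorption A_before = 156·0.51 + 143.2·0.03 + 156·0.03 + 22.9·0.01 + 12.4·0.96 + 21.5·0.39
  = 79.560 + 4.296 + 4.680 + 0.229 + 11.904 + 8.385 = 109.054 m² sabins.
Treatment contributes 198.6·0.66 = 131.076 sabins.
New total A_after = 240.130 sabins.
NR = 10·log₁₀(240.130/109.054) = 3.4 dB.

3.4 dB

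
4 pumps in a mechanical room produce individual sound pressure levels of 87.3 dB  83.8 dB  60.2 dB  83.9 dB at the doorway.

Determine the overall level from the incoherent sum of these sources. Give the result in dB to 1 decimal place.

Sum in the linear (power) domain: Σ 10^(Lᵢ/10) = 10^(87.3/10) + 10^(83.8/10) + 10^(60.2/10) + 10^(83.9/10) = 1.023e+09.
Combined level = 10 log₁₀(1.023e+09) = 90.1 dB.

90.1 dB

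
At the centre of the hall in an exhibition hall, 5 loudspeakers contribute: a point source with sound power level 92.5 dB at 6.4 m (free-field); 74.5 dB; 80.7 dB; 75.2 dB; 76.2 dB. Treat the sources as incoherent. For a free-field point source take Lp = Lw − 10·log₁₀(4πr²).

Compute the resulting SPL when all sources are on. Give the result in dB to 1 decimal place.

83.5 dB

Source at 6.4 m: Lp = 92.5 − 10·log₁₀(4π·6.4²) = 92.5 − 10·log₁₀(514.719) = 65.4 dB.
Σ 10^(Lᵢ/10) = 2.239e+08.
Back to dB: 10·log₁₀ Σ = 83.5 dB.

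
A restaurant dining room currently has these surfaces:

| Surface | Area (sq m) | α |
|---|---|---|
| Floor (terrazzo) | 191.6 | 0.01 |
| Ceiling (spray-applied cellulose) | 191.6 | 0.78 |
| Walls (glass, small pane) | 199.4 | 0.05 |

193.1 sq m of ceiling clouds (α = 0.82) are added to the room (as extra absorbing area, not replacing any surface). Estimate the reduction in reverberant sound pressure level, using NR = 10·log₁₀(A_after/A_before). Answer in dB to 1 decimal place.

3.0 dB

Summing Sᵢαᵢ: 1.916 + 149.448 + 9.970 → A_before = 161.334 sabins.
Treatment contributes 193.1·0.82 = 158.342 sabins.
New total A_after = 319.676 sabins.
NR = 10·log₁₀(319.676/161.334) = 3.0 dB.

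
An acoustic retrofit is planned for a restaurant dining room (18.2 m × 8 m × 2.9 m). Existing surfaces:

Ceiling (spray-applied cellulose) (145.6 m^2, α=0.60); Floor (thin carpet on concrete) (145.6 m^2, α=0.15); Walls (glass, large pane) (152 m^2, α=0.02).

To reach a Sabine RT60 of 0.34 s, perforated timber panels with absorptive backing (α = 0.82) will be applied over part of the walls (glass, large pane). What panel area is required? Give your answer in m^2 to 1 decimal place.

109.6

Summing Sᵢαᵢ: 87.360 + 21.840 + 3.040 → A₁ = 112.240 sabins.
Required A₂ = 0.161·422.24/0.34 = 199.943 sabins.
ΔA needed = 199.943 − 112.240 = 87.703 sabins.
Each m^2 of panel replacing the walls (glass, large pane) adds (0.82 − 0.02) = 0.80 sabins.
Panel area = 87.703 / 0.80 = 109.6 m^2.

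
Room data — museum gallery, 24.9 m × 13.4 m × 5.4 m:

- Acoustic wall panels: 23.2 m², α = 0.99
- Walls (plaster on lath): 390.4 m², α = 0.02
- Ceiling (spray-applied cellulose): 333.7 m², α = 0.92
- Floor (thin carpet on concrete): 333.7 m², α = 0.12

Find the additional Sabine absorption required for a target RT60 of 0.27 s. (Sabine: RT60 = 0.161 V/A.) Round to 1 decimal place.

A₁ = Σ Sᵢαᵢ = 23.2*0.99 + 390.4*0.02 + 333.7*0.92 + 333.7*0.12 = 377.824 sabins.
V = 1801.764 m³. Required absorption A₂ = 0.161 × 1801.764 / 0.27 = 1074.385 sabins.
ΔA = A₂ − A₁ = 1074.385 − 377.824 = 696.6 sabins.

696.6 sabins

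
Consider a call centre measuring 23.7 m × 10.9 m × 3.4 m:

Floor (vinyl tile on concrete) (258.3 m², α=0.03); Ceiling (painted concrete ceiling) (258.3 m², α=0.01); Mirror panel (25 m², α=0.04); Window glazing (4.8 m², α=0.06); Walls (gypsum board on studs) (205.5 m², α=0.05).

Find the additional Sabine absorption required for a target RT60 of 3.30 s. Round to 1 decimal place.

Summing Sᵢαᵢ: 7.749 + 2.583 + 1.000 + 0.288 + 10.275 → A₁ = 21.895 sabins.
For T = 3.30 s, need A₂ = 0.161·V/T = 0.161·878.322/3.30 = 42.851 sabins.
Shortfall: 42.851 − 21.895 = 21.0 sabins.

21.0 sabins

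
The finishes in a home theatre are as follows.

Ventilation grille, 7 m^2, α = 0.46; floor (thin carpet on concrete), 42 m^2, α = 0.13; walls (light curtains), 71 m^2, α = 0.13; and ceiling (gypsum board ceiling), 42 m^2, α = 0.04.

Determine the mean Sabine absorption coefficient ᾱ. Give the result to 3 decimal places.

S = Σ Sᵢ = 7 + 42 + 71 + 42 = 162.0 m^2.
A = 7·0.46 + 42·0.13 + 71·0.13 + 42·0.04 = 19.590 sabins.
ᾱ = 19.590 / 162.0 = 0.121.

0.121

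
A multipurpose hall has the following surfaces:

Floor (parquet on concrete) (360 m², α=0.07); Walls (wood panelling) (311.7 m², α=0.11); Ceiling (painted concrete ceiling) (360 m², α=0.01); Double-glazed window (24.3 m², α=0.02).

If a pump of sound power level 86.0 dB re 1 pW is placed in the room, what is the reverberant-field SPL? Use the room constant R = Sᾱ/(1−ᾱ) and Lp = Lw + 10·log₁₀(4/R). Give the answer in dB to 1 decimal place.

Σ(Sᵢαᵢ) = 360·0.07 + 311.7·0.11 + 360·0.01 + 24.3·0.02 = 63.573; total area S = 1056.0 m².
ᾱ = 0.0602, so room constant R = A/(1−ᾱ) = 67.645 m².
Lp = 86.0 + 10·log₁₀(4/67.645) = 86.0 + (-12.28) = 73.7 dB.

73.7 dB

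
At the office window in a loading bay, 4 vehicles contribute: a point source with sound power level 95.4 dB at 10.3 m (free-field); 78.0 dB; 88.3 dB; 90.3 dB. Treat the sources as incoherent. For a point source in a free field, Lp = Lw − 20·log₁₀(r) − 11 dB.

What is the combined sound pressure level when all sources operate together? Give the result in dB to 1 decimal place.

92.6 dB

Source at 10.3 m: Lp = 95.4 − 20·log₁₀(10.3) − 11 = 64.1 dB.
Sum in the linear (power) domain: Σ 10^(Lᵢ/10) = 10^(64.1/10) + 10^(78.0/10) + 10^(88.3/10) + 10^(90.3/10) = 1.813e+09.
Combined level = 10 log₁₀(1.813e+09) = 92.6 dB.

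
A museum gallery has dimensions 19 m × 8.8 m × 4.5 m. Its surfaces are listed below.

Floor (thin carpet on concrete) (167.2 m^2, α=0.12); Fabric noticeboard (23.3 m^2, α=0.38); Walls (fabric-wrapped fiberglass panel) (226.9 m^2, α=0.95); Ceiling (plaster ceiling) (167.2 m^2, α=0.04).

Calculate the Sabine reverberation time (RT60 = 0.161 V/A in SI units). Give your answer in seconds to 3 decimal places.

Summing Sᵢαᵢ: 20.064 + 8.854 + 215.555 + 6.688 → A = 251.161 sabins.
V = 19·8.8·4.5 = 752.4 m³.
RT60 = 0.161 · V / A = 0.161 × 752.4 / 251.161 = 0.482 s.

0.482 s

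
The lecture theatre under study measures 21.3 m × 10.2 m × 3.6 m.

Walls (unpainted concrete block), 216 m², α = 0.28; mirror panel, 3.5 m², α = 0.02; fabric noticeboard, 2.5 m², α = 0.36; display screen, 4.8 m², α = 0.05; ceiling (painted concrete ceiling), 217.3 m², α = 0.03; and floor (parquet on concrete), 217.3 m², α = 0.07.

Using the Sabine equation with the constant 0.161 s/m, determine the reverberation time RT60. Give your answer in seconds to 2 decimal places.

1.51 seconds

Summing Sᵢαᵢ: 60.480 + 0.070 + 0.900 + 0.240 + 6.519 + 15.211 → A = 83.420 sabins.
V = 21.3·10.2·3.6 = 782.136 m³.
Sabine: RT60 = 0.161 × 782.136 / 83.420 = 1.51 s.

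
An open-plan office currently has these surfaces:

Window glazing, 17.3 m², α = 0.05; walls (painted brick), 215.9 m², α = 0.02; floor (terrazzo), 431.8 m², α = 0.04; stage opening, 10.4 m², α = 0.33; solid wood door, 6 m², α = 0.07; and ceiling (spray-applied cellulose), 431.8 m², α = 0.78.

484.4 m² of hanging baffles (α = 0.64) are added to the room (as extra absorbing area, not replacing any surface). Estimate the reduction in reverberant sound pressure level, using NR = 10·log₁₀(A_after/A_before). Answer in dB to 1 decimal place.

2.7 dB

A_before = Σ Sᵢαᵢ = 17.3*0.05 + 215.9*0.02 + 431.8*0.04 + 10.4*0.33 + 6*0.07 + 431.8*0.78 = 363.111 sabins.
Treatment contributes 484.4·0.64 = 310.016 sabins.
New total A_after = 673.127 sabins.
NR = 10·log₁₀(673.127/363.111) = 2.7 dB.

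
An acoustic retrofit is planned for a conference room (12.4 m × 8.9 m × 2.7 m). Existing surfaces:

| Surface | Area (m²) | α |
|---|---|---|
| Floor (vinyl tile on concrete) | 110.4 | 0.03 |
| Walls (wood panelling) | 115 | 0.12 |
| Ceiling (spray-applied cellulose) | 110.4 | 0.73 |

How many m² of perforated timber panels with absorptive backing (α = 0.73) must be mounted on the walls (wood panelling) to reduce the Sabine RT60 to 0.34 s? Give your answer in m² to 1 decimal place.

71.1

Equivalent absorption area: A₁ = 110.4×0.03 + 115×0.12 + 110.4×0.73 = 97.704 m².
V = 297.972 m³. Target absorption A₂ = 0.161 × 297.972 / 0.34 = 141.099 sabins.
ΔA needed = 141.099 − 97.704 = 43.395 sabins.
Net gain per m²: Δα = 0.73 − 0.12 = 0.61.
Panel area = 43.395 / 0.61 = 71.1 m².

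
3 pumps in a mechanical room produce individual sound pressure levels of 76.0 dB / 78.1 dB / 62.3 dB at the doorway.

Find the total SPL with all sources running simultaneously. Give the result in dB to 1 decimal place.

Converting to relative power and adding: 10^(76.0/10) + 10^(78.1/10) + 10^(62.3/10) = 1.061e+08.
Combined level = 10 log₁₀(1.061e+08) = 80.3 dB.

80.3 dB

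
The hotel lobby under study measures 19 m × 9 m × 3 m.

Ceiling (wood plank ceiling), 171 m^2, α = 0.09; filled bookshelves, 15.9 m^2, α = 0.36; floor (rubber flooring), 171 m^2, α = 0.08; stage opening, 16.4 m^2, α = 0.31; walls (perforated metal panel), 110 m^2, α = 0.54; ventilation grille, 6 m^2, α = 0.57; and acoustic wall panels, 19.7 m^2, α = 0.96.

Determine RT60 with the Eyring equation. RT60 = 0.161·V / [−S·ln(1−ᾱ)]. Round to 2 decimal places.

0.59 sec

S = Σ Sᵢ = 510.0 m^2.
Σ(Sᵢαᵢ) = 171×0.09 + 15.9×0.36 + 171×0.08 + 16.4×0.31 + 110×0.54 + 6×0.57 + 19.7×0.96 = 121.610.
Mean coefficient ᾱ = A/S = 0.2385.
−S·ln(1−ᾱ) = −510.0 × ln(1 − 0.2385) = 138.957.
V = 19 × 9 × 3 = 513 m³.
T = 0.161·V/[−S·ln(1−ᾱ)] = 0.161·513/138.957 = 0.59 s.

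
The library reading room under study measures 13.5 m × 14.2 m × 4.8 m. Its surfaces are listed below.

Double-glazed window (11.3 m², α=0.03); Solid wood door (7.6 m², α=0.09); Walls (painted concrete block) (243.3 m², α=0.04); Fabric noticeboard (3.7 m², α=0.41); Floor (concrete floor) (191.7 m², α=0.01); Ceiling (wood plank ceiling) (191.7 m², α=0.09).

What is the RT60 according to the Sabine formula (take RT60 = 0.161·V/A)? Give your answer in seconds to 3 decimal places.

Summing Sᵢαᵢ: 0.339 + 0.684 + 9.732 + 1.517 + 1.917 + 17.253 → A = 31.442 sabins.
Volume V = 13.5 × 14.2 × 4.8 = 920.16 m³.
Sabine: RT60 = 0.161 × 920.16 / 31.442 = 4.712 s.

4.712 s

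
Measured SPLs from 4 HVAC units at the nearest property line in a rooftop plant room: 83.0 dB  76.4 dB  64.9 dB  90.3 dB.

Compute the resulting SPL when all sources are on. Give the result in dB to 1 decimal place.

91.2 dB

Σ 10^(Lᵢ/10) = 1.318e+09.
L_total = 10·log₁₀(1.318e+09) = 91.2 dB.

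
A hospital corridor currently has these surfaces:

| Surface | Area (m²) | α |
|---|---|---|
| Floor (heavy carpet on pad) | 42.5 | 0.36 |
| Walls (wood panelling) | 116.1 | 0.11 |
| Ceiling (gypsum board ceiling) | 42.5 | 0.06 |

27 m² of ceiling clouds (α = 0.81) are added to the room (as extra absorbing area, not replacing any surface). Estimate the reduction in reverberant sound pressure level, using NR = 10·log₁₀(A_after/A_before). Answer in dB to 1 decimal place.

2.3 dB

Equivalent absorption area: A_before = 42.5×0.36 + 116.1×0.11 + 42.5×0.06 = 30.621 m².
Treatment contributes 27·0.81 = 21.870 sabins.
New total A_after = 52.491 sabins.
NR = 10·log₁₀(52.491/30.621) = 2.3 dB.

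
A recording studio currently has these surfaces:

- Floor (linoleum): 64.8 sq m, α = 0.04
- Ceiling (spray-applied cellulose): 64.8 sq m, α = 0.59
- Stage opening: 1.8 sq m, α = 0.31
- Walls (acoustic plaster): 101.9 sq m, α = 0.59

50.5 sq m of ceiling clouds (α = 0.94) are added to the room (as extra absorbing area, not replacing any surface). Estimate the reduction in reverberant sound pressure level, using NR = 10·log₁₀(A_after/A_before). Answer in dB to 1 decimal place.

Equivalent absorption area: A_before = 64.8×0.04 + 64.8×0.59 + 1.8×0.31 + 101.9×0.59 = 101.503 sq m.
Added absorption = 50.5 × 0.94 = 47.470 sabins.
New total A_after = 148.973 sabins.
Reduction = 10 log₁₀(A_after/A_before) = 10 log₁₀(1.4677) = 1.7 dB.

1.7 dB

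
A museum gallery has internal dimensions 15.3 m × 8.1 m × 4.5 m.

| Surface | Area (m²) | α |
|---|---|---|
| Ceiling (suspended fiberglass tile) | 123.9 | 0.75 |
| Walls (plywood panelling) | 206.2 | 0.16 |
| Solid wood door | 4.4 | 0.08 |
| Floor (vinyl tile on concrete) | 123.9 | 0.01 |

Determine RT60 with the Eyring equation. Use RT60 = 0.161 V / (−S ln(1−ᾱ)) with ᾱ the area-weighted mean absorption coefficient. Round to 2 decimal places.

Total surface area S = 123.9 + 206.2 + 4.4 + 123.9 = 458.4 m².
Σ(Sᵢαᵢ) = 123.9×0.75 + 206.2×0.16 + 4.4×0.08 + 123.9×0.01 = 127.508.
ᾱ = 127.508 / 458.4 = 0.2782.
Eyring denominator: −S ln(1−ᾱ) = 149.442.
V = 15.3 × 8.1 × 4.5 = 557.685 m³.
RT60 = 0.161 × 557.685 / 149.442 = 0.60 s.

0.60 s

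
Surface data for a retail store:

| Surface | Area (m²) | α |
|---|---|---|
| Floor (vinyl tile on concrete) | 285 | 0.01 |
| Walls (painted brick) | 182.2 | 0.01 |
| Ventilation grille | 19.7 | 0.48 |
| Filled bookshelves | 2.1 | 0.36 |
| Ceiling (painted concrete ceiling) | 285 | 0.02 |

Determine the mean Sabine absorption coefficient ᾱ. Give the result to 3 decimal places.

S = Σ Sᵢ = 285 + 182.2 + 19.7 + 2.1 + 285 = 774.0 m².
A = 285·0.01 + 182.2·0.01 + 19.7·0.48 + 2.1·0.36 + 285·0.02 = 20.584 sabins.
ᾱ = 20.584 / 774.0 = 0.027.

0.027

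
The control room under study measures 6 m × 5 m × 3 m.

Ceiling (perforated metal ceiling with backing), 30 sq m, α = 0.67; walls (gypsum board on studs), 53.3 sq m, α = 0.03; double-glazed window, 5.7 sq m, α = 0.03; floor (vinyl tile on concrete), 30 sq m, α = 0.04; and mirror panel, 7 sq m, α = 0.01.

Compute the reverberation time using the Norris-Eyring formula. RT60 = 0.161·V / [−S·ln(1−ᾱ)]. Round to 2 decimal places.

0.57 s

S = Σ Sᵢ = 126.0 sq m.
Σ(Sᵢαᵢ) = 30×0.67 + 53.3×0.03 + 5.7×0.03 + 30×0.04 + 7×0.01 = 23.140.
ᾱ = 23.140 / 126.0 = 0.1837.
Eyring denominator: −S ln(1−ᾱ) = 25.575.
V = 6 × 5 × 3 = 90 m³.
T = 0.161·V/[−S·ln(1−ᾱ)] = 0.161·90/25.575 = 0.57 s.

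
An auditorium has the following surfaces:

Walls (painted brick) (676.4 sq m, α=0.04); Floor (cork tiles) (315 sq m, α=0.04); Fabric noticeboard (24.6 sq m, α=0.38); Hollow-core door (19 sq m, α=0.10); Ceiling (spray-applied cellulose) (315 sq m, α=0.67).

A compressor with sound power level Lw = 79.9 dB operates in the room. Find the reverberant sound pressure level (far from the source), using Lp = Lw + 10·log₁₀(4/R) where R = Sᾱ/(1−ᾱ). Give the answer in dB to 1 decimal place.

60.8 dB

A = 261.954 sabins; S = 1350.0 sq m.
ᾱ = 0.1940, so room constant R = A/(1−ᾱ) = 325.005 sq m.
Lp = Lw + 10 log₁₀(4/R) = 79.9 -19.10 = 60.8 dB.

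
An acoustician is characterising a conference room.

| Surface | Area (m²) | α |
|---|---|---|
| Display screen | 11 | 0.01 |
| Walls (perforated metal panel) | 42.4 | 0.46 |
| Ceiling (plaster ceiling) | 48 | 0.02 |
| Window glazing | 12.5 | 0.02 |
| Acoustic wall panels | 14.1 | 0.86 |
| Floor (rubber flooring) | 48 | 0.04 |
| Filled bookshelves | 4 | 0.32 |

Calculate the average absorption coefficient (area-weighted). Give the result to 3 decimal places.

0.201

Total surface area S = 180.0 m².
Σ(Sᵢαᵢ) = 11·0.01 + 42.4·0.46 + 48·0.02 + 12.5·0.02 + 14.1·0.86 + 48·0.04 + 4·0.32 = 36.150.
ᾱ = 36.150 / 180.0 = 0.201.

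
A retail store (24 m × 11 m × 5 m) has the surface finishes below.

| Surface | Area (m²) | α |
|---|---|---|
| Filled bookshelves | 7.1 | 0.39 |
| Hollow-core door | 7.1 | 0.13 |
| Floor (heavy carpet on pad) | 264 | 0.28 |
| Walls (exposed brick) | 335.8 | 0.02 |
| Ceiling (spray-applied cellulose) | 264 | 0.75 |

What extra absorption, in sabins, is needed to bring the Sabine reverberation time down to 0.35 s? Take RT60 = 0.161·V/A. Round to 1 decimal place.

324.9 sabins

Summing Sᵢαᵢ: 2.769 + 0.923 + 73.920 + 6.716 + 198.000 → A₁ = 282.328 sabins.
Target A₂ = 0.161·1320/0.35 = 607.200 sabins (V = 1320 m³).
Additional absorption ΔA = 607.200 − 282.328 = 324.9 sabins.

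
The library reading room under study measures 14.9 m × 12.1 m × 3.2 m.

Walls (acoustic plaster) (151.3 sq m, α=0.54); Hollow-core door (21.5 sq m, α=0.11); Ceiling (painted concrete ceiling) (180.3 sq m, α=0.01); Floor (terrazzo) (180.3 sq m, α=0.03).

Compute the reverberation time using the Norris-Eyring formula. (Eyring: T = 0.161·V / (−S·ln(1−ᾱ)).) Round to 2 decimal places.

0.93 s

S = Σ Sᵢ = 533.4 sq m.
Σ(Sᵢαᵢ) = 151.3·0.54 + 21.5·0.11 + 180.3·0.01 + 180.3·0.03 = 91.279.
ᾱ = 91.279 / 533.4 = 0.1711.
Eyring denominator: −S ln(1−ᾱ) = 100.096.
V = 14.9 × 12.1 × 3.2 = 576.928 m³.
RT60 = 0.161 × 576.928 / 100.096 = 0.93 s.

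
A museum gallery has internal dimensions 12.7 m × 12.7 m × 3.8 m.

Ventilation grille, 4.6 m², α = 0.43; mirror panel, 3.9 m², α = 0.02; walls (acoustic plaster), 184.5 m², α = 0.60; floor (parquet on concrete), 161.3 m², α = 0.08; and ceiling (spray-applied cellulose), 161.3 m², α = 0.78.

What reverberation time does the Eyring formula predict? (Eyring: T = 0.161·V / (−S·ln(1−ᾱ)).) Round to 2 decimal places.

S = Σ Sᵢ = 515.6 m².
Absorption A = 4.6·0.43 + 3.9·0.02 + 184.5·0.60 + 161.3·0.08 + 161.3·0.78 = 251.474 sabins.
Mean coefficient ᾱ = A/S = 0.4877.
−S·ln(1−ᾱ) = −515.6 × ln(1 − 0.4877) = 344.856.
V = 12.7 × 12.7 × 3.8 = 612.902 m³.
T = 0.161·V/[−S·ln(1−ᾱ)] = 0.161·612.902/344.856 = 0.29 s.

0.29 seconds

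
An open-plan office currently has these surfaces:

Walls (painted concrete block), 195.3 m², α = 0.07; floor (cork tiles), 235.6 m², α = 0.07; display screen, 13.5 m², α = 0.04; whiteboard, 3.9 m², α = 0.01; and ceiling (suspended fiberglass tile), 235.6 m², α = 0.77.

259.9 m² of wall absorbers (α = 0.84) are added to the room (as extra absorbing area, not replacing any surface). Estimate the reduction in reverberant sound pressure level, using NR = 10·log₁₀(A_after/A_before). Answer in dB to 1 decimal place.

Equivalent absorption area: A_before = 195.3×0.07 + 235.6×0.07 + 13.5×0.04 + 3.9×0.01 + 235.6×0.77 = 212.154 m².
Added absorption = 259.9 × 0.84 = 218.316 sabins.
New total A_after = 430.470 sabins.
Reduction = 10 log₁₀(A_after/A_before) = 10 log₁₀(2.0290) = 3.1 dB.

3.1 dB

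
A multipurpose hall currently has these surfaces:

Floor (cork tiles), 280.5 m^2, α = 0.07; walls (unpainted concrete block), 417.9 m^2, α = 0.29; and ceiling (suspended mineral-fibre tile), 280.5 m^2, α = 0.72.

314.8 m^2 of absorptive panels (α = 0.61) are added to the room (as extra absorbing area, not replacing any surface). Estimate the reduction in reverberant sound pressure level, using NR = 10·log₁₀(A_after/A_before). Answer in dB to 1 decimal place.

Summing Sᵢαᵢ: 19.635 + 121.191 + 201.960 → A_before = 342.786 sabins.
Treatment contributes 314.8·0.61 = 192.028 sabins.
New total A_after = 534.814 sabins.
Reduction = 10 log₁₀(A_after/A_before) = 10 log₁₀(1.5602) = 1.9 dB.

1.9 dB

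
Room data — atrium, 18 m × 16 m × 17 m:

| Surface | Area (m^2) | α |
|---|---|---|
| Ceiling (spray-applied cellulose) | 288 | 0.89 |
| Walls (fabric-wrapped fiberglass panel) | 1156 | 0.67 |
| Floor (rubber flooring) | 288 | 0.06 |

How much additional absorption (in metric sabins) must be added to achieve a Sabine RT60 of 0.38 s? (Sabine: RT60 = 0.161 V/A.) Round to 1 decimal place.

1026.2 sabins

Summing Sᵢαᵢ: 256.320 + 774.520 + 17.280 → A₁ = 1048.120 sabins.
V = 4896 m³. Required absorption A₂ = 0.161 × 4896 / 0.38 = 2074.358 sabins.
ΔA = A₂ − A₁ = 2074.358 − 1048.120 = 1026.2 sabins.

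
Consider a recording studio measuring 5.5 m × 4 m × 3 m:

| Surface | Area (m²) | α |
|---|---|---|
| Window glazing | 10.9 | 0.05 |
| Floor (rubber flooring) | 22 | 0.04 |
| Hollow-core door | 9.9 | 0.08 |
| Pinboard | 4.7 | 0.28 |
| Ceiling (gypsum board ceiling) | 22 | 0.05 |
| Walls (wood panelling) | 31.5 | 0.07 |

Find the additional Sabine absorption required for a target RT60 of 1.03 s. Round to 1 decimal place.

Summing Sᵢαᵢ: 0.545 + 0.880 + 0.792 + 1.316 + 1.100 + 2.205 → A₁ = 6.838 sabins.
Target A₂ = 0.161·66/1.03 = 10.317 sabins (V = 66 m³).
Additional absorption ΔA = 10.317 − 6.838 = 3.5 sabins.

3.5 sabins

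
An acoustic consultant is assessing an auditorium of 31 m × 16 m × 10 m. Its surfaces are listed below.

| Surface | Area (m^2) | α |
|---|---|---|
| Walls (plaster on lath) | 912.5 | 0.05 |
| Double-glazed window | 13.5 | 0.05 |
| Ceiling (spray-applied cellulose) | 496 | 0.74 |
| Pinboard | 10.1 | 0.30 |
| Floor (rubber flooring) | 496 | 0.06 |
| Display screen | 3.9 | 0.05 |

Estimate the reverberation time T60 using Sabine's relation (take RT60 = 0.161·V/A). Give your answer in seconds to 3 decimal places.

Equivalent absorption area: A = 912.5*0.05 + 13.5*0.05 + 496*0.74 + 10.1*0.30 + 496*0.06 + 3.9*0.05 = 446.325 m^2.
Volume V = 31 × 16 × 10 = 4960 m³.
Sabine: RT60 = 0.161 × 4960 / 446.325 = 1.789 s.

1.789 seconds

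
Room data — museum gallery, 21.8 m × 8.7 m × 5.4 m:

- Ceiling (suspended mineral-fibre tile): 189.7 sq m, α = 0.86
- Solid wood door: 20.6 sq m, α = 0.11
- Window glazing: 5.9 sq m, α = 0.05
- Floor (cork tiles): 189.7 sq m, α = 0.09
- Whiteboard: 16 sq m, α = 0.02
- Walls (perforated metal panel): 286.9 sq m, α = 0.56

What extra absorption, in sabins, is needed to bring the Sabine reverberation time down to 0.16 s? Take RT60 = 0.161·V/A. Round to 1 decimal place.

Summing Sᵢαᵢ: 163.142 + 2.266 + 0.295 + 17.073 + 0.320 + 160.664 → A₁ = 343.760 sabins.
For T = 0.16 s, need A₂ = 0.161·V/T = 0.161·1024.164/0.16 = 1030.565 sabins.
ΔA = A₂ − A₁ = 1030.565 − 343.760 = 686.8 sabins.

686.8 sabins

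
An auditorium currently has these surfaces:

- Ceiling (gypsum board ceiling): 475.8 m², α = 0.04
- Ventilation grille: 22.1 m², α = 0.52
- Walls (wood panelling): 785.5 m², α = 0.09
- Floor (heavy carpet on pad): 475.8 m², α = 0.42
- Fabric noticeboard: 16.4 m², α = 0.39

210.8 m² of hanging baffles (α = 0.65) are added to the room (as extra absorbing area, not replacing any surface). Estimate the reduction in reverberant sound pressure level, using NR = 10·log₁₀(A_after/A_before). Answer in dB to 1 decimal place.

1.6 dB

Equivalent absorption area: A_before = 475.8×0.04 + 22.1×0.52 + 785.5×0.09 + 475.8×0.42 + 16.4×0.39 = 307.451 m².
Treatment contributes 210.8·0.65 = 137.020 sabins.
A_after = 307.451 + 137.020 = 444.471 sabins.
NR = 10·log₁₀(444.471/307.451) = 1.6 dB.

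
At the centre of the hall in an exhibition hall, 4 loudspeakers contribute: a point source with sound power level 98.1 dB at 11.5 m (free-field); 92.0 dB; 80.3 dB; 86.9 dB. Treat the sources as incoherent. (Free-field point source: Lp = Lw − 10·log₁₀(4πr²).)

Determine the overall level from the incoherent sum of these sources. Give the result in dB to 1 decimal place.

93.4 dB

Source at 11.5 m: Lp = 98.1 − 10·log₁₀(4π·11.5²) = 98.1 − 10·log₁₀(1661.903) = 65.9 dB.
Σ 10^(Lᵢ/10) = 2.186e+09.
Combined level = 10 log₁₀(2.186e+09) = 93.4 dB.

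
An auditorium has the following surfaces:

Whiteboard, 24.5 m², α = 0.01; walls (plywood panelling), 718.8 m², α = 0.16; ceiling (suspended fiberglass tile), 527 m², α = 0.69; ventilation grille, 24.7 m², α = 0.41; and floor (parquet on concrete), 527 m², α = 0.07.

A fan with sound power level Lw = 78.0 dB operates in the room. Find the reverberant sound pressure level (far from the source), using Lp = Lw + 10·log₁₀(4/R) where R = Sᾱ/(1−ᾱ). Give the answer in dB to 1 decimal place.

Σ(Sᵢαᵢ) = 24.5×0.01 + 718.8×0.16 + 527×0.69 + 24.7×0.41 + 527×0.07 = 525.900; total area S = 1822.0 m².
ᾱ = 0.2886, so room constant R = A/(1−ᾱ) = 739.247 m².
Lp = Lw + 10 log₁₀(4/R) = 78.0 -22.67 = 55.3 dB.

55.3 dB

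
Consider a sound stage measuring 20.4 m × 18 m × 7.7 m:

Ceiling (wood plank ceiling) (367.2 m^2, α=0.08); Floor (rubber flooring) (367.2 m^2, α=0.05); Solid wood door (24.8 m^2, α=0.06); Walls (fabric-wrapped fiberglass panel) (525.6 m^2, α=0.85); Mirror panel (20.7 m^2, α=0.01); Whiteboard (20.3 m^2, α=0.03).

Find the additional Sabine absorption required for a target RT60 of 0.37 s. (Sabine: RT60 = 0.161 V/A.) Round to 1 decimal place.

733.5 sabins

A₁ = Σ Sᵢαᵢ = 367.2×0.08 + 367.2×0.05 + 24.8×0.06 + 525.6×0.85 + 20.7×0.01 + 20.3×0.03 = 496.800 sabins.
For T = 0.37 s, need A₂ = 0.161·V/T = 0.161·2827.44/0.37 = 1230.318 sabins.
ΔA = A₂ − A₁ = 1230.318 − 496.800 = 733.5 sabins.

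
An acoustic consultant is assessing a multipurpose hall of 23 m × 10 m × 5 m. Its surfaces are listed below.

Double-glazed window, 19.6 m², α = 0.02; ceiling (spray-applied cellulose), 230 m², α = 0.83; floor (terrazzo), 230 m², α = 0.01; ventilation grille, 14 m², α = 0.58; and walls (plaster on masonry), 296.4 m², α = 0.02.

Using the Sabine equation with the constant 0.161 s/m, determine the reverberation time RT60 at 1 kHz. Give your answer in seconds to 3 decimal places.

Summing Sᵢαᵢ: 0.392 + 190.900 + 2.300 + 8.120 + 5.928 → A = 207.640 sabins.
Volume V = 23 × 10 × 5 = 1150 m³.
Sabine: RT60 = 0.161 × 1150 / 207.640 = 0.892 s.

0.892 s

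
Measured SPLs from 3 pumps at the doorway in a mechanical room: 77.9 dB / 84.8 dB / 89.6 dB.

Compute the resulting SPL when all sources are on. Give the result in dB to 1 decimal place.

Converting to relative power and adding: 10^(77.9/10) + 10^(84.8/10) + 10^(89.6/10) = 1.276e+09.
Back to dB: 10·log₁₀ Σ = 91.1 dB.

91.1 dB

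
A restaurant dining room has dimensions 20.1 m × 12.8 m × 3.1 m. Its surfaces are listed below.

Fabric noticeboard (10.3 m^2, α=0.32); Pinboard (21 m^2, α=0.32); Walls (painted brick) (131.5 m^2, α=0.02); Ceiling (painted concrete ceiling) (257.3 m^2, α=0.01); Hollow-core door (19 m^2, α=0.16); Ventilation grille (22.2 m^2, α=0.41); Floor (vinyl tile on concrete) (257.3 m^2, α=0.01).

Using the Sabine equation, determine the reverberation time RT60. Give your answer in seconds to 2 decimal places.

Summing Sᵢαᵢ: 3.296 + 6.720 + 2.630 + 2.573 + 3.040 + 9.102 + 2.573 → A = 29.934 sabins.
Volume V = 20.1 × 12.8 × 3.1 = 797.568 m³.
RT60 = 0.161 · V / A = 0.161 × 797.568 / 29.934 = 4.29 s.

4.29 s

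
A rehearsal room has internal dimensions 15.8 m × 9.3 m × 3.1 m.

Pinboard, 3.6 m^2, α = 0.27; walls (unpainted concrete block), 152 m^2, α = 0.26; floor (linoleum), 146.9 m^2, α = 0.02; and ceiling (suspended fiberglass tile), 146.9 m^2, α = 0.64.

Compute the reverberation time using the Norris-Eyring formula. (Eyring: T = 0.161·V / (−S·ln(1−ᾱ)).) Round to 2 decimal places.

Total surface area S = 3.6 + 152 + 146.9 + 146.9 = 449.4 m^2.
Absorption A = 3.6×0.27 + 152×0.26 + 146.9×0.02 + 146.9×0.64 = 137.446 sabins.
Mean coefficient ᾱ = A/S = 0.3058.
Eyring denominator: −S ln(1−ᾱ) = 164.029.
V = 15.8 × 9.3 × 3.1 = 455.514 m³.
T = 0.161·V/[−S·ln(1−ᾱ)] = 0.161·455.514/164.029 = 0.45 s.

0.45 s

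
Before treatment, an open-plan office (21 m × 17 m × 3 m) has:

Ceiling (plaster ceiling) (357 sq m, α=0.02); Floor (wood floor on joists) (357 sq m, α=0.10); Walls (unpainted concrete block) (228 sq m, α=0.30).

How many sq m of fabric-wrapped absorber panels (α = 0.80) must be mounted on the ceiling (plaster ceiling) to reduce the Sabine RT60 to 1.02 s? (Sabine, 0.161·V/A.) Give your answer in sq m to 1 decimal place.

74.1

Total absorption A₁ = 357*0.02 + 357*0.10 + 228*0.30
  = 7.140 + 35.700 + 68.400 = 111.240 sq m sabins.
V = 1071 m³. Target absorption A₂ = 0.161 × 1071 / 1.02 = 169.050 sabins.
Absorption to add: 169.050 − 111.240 = 57.810 sabins.
Each sq m of panel replacing the ceiling (plaster ceiling) adds (0.80 − 0.02) = 0.78 sabins.
Panel area = 57.810 / 0.78 = 74.1 sq m.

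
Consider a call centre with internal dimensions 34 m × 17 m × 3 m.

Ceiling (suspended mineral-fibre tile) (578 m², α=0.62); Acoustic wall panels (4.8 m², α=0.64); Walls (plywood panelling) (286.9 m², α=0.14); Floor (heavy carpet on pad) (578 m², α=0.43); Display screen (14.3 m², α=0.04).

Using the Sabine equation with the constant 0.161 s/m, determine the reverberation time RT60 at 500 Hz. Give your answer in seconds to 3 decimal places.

0.429 s

Equivalent absorption area: A = 578×0.62 + 4.8×0.64 + 286.9×0.14 + 578×0.43 + 14.3×0.04 = 650.710 m².
Volume V = 34 × 17 × 3 = 1734 m³.
RT60 = 0.161 · V / A = 0.161 × 1734 / 650.710 = 0.429 s.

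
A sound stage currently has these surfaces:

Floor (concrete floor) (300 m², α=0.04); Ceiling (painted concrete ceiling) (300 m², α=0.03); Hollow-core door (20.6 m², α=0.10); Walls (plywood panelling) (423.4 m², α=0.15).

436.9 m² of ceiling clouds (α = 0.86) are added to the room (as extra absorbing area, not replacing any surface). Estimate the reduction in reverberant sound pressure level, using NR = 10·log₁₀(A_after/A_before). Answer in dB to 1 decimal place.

7.3 dB

Equivalent absorption area: A_before = 300*0.04 + 300*0.03 + 20.6*0.10 + 423.4*0.15 = 86.570 m².
Treatment contributes 436.9·0.86 = 375.734 sabins.
New total A_after = 462.304 sabins.
Reduction = 10 log₁₀(A_after/A_before) = 10 log₁₀(5.3402) = 7.3 dB.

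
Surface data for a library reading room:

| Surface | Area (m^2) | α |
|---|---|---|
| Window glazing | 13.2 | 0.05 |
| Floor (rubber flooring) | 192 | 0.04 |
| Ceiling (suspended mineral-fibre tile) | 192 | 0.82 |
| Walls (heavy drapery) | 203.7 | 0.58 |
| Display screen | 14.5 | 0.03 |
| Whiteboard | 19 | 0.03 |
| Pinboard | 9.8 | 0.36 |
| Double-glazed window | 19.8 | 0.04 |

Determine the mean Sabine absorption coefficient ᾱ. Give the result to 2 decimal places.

S = Σ Sᵢ = 13.2 + 192 + 192 + 203.7 + 14.5 + 19 + 9.8 + 19.8 = 664.0 m^2.
Σ(Sᵢαᵢ) = 13.2·0.05 + 192·0.04 + 192·0.82 + 203.7·0.58 + 14.5·0.03 + 19·0.03 + 9.8·0.36 + 19.8·0.04 = 289.251.
ᾱ = A/S = 0.44.

0.44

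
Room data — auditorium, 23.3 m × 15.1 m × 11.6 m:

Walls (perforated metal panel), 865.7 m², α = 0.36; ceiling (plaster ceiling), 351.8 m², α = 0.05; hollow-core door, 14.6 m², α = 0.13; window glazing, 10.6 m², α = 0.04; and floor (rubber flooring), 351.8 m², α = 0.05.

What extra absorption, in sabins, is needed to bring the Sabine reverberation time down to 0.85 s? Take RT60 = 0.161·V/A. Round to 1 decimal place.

423.9 sabins

Summing Sᵢαᵢ: 311.652 + 17.590 + 1.898 + 0.424 + 17.590 → A₁ = 349.154 sabins.
V = 4081.228 m³. Required absorption A₂ = 0.161 × 4081.228 / 0.85 = 773.033 sabins.
ΔA = A₂ − A₁ = 773.033 − 349.154 = 423.9 sabins.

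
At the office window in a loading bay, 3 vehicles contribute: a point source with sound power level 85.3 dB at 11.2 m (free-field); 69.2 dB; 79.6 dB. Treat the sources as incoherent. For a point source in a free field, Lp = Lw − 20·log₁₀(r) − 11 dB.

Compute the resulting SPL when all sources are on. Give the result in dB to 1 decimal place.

Source at 11.2 m: Lp = 85.3 − 20·log₁₀(11.2) − 11 = 53.3 dB.
Sum in the linear (power) domain: Σ 10^(Lᵢ/10) = 10^(53.3/10) + 10^(69.2/10) + 10^(79.6/10) = 9.973e+07.
Combined level = 10 log₁₀(9.973e+07) = 80.0 dB.

80.0 dB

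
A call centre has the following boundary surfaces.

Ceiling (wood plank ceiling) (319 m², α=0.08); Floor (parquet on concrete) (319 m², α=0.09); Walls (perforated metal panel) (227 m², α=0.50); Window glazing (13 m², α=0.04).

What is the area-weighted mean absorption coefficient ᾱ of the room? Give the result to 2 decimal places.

0.19

Total surface area S = 878.0 m².
Σ(Sᵢαᵢ) = 319*0.08 + 319*0.09 + 227*0.50 + 13*0.04 = 168.250.
ᾱ = A/S = 0.19.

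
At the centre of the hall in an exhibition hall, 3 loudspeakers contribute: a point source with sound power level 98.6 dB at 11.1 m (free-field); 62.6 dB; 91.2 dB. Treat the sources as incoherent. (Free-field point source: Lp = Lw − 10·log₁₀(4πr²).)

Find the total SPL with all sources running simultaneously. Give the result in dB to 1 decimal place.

91.2 dB

Source at 11.1 m: Lp = 98.6 − 10·log₁₀(4π·11.1²) = 98.6 − 10·log₁₀(1548.303) = 66.7 dB.
Sum in the linear (power) domain: Σ 10^(Lᵢ/10) = 10^(66.7/10) + 10^(62.6/10) + 10^(91.2/10) = 1.325e+09.
Back to dB: 10·log₁₀ Σ = 91.2 dB.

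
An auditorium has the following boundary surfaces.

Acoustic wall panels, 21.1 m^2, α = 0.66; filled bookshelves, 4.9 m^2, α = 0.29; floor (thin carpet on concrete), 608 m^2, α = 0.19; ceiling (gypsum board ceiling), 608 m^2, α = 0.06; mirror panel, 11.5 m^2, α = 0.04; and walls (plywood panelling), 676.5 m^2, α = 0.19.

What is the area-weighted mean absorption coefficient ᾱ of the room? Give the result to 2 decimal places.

S = Σ Sᵢ = 21.1 + 4.9 + 608 + 608 + 11.5 + 676.5 = 1930.0 m^2.
Weighted sum Σ Sα = 296.342.
ᾱ = 296.342 / 1930.0 = 0.15.

0.15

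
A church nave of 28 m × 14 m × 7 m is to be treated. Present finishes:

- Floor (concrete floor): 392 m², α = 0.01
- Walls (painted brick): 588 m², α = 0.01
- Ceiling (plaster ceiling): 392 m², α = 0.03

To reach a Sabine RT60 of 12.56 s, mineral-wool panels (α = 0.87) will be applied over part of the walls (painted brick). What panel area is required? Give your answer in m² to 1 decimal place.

15.8

A₁ = Σ Sᵢαᵢ = 392·0.01 + 588·0.01 + 392·0.03 = 21.560 sabins.
Required A₂ = 0.161·2744/12.56 = 35.174 sabins.
ΔA needed = 35.174 − 21.560 = 13.614 sabins.
Each m² of panel replacing the walls (painted brick) adds (0.87 − 0.01) = 0.86 sabins.
Area = ΔA/Δα = 13.614/0.86 = 15.8 m².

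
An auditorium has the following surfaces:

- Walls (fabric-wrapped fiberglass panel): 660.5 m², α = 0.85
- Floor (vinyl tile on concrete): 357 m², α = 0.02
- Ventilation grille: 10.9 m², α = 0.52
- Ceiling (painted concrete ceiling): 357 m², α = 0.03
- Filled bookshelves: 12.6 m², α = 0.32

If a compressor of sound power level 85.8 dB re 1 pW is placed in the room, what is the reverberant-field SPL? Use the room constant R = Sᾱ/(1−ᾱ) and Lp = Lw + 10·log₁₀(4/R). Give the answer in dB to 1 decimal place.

61.7 dB

A = 588.975 sabins; S = 1398.0 m².
ᾱ = 0.4213, so room constant R = A/(1−ᾱ) = 1017.755 m².
Lp = 85.8 + 10·log₁₀(4/1017.755) = 85.8 + (-24.06) = 61.7 dB.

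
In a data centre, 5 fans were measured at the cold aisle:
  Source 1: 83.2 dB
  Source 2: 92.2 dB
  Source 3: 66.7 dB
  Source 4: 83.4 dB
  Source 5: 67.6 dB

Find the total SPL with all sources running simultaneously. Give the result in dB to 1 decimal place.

93.2 dB

Sum in the linear (power) domain: Σ 10^(Lᵢ/10) = 10^(83.2/10) + 10^(92.2/10) + 10^(66.7/10) + 10^(83.4/10) + 10^(67.6/10) = 2.098e+09.
L_total = 10·log₁₀(2.098e+09) = 93.2 dB.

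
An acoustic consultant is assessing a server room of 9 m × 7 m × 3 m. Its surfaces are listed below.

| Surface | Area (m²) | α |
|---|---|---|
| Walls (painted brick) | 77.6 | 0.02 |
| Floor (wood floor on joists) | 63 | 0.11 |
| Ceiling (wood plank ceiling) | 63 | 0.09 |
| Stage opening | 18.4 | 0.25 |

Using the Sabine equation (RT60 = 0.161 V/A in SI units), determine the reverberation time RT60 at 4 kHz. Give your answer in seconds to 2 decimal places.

Summing Sᵢαᵢ: 1.552 + 6.930 + 5.670 + 4.600 → A = 18.752 sabins.
Volume V = 9 × 7 × 3 = 189 m³.
Sabine: RT60 = 0.161 × 189 / 18.752 = 1.62 s.

1.62 s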